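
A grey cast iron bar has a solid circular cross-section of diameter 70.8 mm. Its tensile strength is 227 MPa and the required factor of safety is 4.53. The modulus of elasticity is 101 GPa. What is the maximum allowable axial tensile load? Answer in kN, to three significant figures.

σ_allow = 227/4.53 = 50.11 MPa.
A = πd²/4 = π×70.8²/4 = 3937 mm².
F_allow = σ_allow × A = 50.11×3937 = 197300 N.

F_allow = 197 kN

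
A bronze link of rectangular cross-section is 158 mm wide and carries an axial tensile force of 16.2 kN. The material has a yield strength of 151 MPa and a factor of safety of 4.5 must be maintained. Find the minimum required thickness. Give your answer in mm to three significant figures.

t = 3.06 mm

σ_allow = 151/4.5 = 33.56 MPa.
Required area A = F/σ_allow = 16200/33.56 = 482.8 mm².
t = A/w = 482.8/158 = 3.056 mm.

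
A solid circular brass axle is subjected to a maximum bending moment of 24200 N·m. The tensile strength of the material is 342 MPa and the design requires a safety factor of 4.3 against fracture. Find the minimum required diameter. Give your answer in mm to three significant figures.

σ_allow = 342/4.3 = 79.53 MPa.
For a solid circular section σ = 32M/(πd³), so d³ = 32M/(π σ_allow) = 32×2.4200×10^7/(π×79.53) = 3.099×10^6 mm³.
d = 145.8 mm.

d = 146 mm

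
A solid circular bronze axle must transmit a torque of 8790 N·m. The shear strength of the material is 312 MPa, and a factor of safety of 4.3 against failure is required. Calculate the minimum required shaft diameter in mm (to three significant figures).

Allowable shear stress τ_allow = 312/4.3 = 72.56 MPa.
For a solid shaft τ = 16T/(πd³), so d³ = 16T/(π τ_allow) = 16×8790000/(π×72.56) = 617000 mm³.
d = (617000)^(1/3) = 85.13 mm.

d = 85.1 mm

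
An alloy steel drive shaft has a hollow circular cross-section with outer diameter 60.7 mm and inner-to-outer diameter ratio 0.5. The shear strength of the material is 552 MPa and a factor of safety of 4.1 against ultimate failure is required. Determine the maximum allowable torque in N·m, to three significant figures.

T_allow = 5540 N·m

τ_allow = 552/4.1 = 134.6 MPa.
For a hollow shaft T_allow = τ_allow·πd_o³(1−k⁴)/16 with 1−k⁴ = 0.9375, so πd_o³(1−k⁴)/16 = 41170 mm³.
T_allow = 134.6×41170 = 5.543×10^6 N·mm = 5543 N·m.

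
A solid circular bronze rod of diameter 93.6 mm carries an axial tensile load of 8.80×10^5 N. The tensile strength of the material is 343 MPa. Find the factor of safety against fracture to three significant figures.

n = 2.68

A = πd²/4 = 6881 mm².
σ = F/A = 880000/6881 = 127.9 MPa.
n = 343/127.9 = 2.682.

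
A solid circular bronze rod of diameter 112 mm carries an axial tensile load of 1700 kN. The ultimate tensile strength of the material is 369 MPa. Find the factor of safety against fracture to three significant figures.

A = πd²/4 = 9852 mm².
σ = F/A = 1700000/9852 = 172.6 MPa.
n = 369/172.6 = 2.138.

n = 2.14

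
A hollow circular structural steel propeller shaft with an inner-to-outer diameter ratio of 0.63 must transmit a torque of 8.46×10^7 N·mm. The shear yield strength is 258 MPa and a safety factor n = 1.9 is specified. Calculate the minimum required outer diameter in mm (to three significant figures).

τ_allow = 258/1.9 = 135.8 MPa.
For a hollow shaft τ = 16T/[πd_o³(1−k⁴)] with k = 0.63, so 1−k⁴ = 0.8425.
d_o³ = 16T/[π τ_allow (1−k⁴)] = 16×8.4600×10^7/(π×135.8×0.8425) = 3.766×10^6 mm³.
d_o = 155.6 mm.

d_o = 156 mm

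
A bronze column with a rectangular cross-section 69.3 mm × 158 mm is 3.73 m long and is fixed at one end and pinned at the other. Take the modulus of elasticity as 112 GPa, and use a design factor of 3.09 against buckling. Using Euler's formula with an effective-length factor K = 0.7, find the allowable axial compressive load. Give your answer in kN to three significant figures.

Buckling occurs about the weak axis: I_min = h·b³/12 = 158×69.3³/12 = 4.382×10^6 mm⁴ (b = 69.3 mm is the smaller dimension).
Effective length L_e = KL = 0.7×3.73 m = 2611 mm.
Euler critical load P_cr = π²EI/L_e² = π²×112000×4.382×10^6/2611² = 710500 N.
P_allow = P_cr/n = 710500/3.09 = 229900 N.

P_allow = 230 kN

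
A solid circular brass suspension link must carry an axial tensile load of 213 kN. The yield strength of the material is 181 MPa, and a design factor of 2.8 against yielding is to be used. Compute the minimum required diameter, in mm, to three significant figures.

d = 64.8 mm

Allowable stress σ_allow = 181/2.8 = 64.64 MPa.
Required area A = F/σ_allow = 213000/64.64 = 3295 mm².
A = πd²/4 → d = √(4A/π) = 64.77 mm.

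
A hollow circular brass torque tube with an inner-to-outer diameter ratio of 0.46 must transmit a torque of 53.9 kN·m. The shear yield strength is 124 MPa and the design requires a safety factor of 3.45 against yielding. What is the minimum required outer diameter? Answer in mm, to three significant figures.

d_o = 200 mm

τ_allow = 124/3.45 = 35.94 MPa.
For a hollow shaft τ = 16T/[πd_o³(1−k⁴)] with k = 0.46, so 1−k⁴ = 0.9552.
d_o³ = 16T/[π τ_allow (1−k⁴)] = 16×5.3900×10^7/(π×35.94×0.9552) = 7.996×10^6 mm³.
d_o = 200.0 mm.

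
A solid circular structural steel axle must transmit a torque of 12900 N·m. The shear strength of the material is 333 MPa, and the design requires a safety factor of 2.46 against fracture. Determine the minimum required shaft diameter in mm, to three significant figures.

d = 78.6 mm

Allowable shear stress τ_allow = 333/2.46 = 135.4 MPa.
For a solid shaft τ = 16T/(πd³), so d³ = 16T/(π τ_allow) = 16×1.2900×10^7/(π×135.4) = 485300 mm³.
d = (485300)^(1/3) = 78.59 mm.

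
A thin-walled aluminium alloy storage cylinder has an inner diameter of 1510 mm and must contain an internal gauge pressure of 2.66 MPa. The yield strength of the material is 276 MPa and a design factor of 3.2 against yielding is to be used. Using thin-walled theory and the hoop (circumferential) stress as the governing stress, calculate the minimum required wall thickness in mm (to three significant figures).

t = 23.3 mm

σ_allow = 276/3.2 = 86.25 MPa.
Hoop stress σ_h = pD/(2t), so t = pD/(2σ_allow) = 2.66×1510/(2×86.25) = 23.28 mm.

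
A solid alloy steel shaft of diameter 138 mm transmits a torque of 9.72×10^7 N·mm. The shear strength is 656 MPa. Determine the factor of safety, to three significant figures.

n = 3.48

τ = 16T/(πd³) = 16×9.7200×10^7/(π×138³) = 188.4 MPa.
n = τ_limit/τ = 656/188.4 = 3.483.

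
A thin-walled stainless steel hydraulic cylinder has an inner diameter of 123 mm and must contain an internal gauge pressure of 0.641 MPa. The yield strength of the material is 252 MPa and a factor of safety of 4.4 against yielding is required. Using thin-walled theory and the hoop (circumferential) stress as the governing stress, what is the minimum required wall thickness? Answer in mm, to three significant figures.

σ_allow = 252/4.4 = 57.27 MPa.
Hoop stress σ_h = pD/(2t), so t = pD/(2σ_allow) = 0.641×123/(2×57.27) = 0.6883 mm.

t = 0.688 mm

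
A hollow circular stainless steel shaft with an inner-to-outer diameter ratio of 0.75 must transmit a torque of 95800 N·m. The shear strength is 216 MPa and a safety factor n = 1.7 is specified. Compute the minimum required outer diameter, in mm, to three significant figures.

d_o = 178 mm

τ_allow = 216/1.7 = 127.1 MPa.
For a hollow shaft τ = 16T/[πd_o³(1−k⁴)] with k = 0.75, so 1−k⁴ = 0.6836.
d_o³ = 16T/[π τ_allow (1−k⁴)] = 16×9.5800×10^7/(π×127.1×0.6836) = 5.617×10^6 mm³.
d_o = 177.8 mm.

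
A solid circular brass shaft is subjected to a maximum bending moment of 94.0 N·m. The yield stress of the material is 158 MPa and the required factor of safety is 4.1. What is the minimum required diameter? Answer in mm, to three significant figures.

σ_allow = 158/4.1 = 38.54 MPa.
For a solid circular section σ = 32M/(πd³), so d³ = 32M/(π σ_allow) = 32×94000/(π×38.54) = 24850 mm³.
d = 29.18 mm.

d = 29.2 mm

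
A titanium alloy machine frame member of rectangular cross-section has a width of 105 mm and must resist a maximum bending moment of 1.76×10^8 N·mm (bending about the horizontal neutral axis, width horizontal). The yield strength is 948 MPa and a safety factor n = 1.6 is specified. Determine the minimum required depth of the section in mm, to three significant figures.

σ_allow = 948/1.6 = 592.5 MPa.
For a rectangular section σ = 6M/(bh²), so h² = 6M/(b σ_allow) = 6×1.7600×10^8/(105×592.5) = 16970 mm².
h = 130.3 mm.

h = 130 mm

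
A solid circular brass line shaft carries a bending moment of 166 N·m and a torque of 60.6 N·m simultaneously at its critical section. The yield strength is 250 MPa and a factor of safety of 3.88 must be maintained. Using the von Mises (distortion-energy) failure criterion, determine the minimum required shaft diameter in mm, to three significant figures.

σ_allow = σ_y/n = 250/3.88 = 64.43 MPa.
For a solid shaft σ_b = 32M/(πd³) and τ = 16T/(πd³), so the von Mises stress is σ' = (16/πd³)·√(4M²+3T²).
√(4M²+3T²) = √(4×(166000)² + 3×(60600)²) = 348200 N·mm.
d³ = 16×348200/(π×64.43) = 27520 mm³.
d = 30.19 mm.

d = 30.2 mm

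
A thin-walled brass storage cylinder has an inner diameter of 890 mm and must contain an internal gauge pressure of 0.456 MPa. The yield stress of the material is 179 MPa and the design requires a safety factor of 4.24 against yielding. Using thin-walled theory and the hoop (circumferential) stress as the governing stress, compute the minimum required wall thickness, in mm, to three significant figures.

t = 4.81 mm

σ_allow = 179/4.24 = 42.22 MPa.
Hoop stress σ_h = pD/(2t), so t = pD/(2σ_allow) = 0.456×890/(2×42.22) = 4.807 mm.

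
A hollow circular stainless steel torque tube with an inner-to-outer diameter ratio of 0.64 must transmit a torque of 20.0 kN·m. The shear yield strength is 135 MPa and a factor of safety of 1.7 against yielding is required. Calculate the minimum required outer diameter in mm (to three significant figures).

τ_allow = 135/1.7 = 79.41 MPa.
For a hollow shaft τ = 16T/[πd_o³(1−k⁴)] with k = 0.64, so 1−k⁴ = 0.8322.
d_o³ = 16T/[π τ_allow (1−k⁴)] = 16×2.0000×10^7/(π×79.41×0.8322) = 1.541×10^6 mm³.
d_o = 115.5 mm.

d_o = 116 mm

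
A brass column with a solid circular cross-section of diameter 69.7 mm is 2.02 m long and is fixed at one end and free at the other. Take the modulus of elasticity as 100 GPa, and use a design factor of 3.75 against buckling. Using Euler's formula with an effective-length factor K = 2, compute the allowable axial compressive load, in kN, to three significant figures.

I = πd⁴/64 = π×69.7⁴/64 = 1.159×10^6 mm⁴.
Effective length L_e = KL = 2×2.02 m = 4040 mm.
Euler critical load P_cr = π²EI/L_e² = π²×100000×1.159×10^6/4040² = 70050 N.
P_allow = P_cr/n = 70050/3.75 = 18680 N.

P_allow = 18.7 kN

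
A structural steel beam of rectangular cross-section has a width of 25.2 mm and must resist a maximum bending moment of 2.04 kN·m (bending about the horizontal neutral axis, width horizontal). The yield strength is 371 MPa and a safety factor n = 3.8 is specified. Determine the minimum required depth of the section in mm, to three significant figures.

h = 70.5 mm

σ_allow = 371/3.8 = 97.63 MPa.
For a rectangular section σ = 6M/(bh²), so h² = 6M/(b σ_allow) = 6×2040000/(25.2×97.63) = 4975 mm².
h = 70.53 mm.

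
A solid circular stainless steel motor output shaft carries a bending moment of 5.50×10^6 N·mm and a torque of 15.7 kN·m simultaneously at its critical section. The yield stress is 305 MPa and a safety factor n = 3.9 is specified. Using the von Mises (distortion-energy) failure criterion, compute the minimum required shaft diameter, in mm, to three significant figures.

σ_allow = σ_y/n = 305/3.9 = 78.21 MPa.
For a solid shaft σ_b = 32M/(πd³) and τ = 16T/(πd³), so the von Mises stress is σ' = (16/πd³)·√(4M²+3T²).
√(4M²+3T²) = √(4×(5.500×10^6)² + 3×(1.570×10^7)²) = 2.933×10^7 N·mm.
d³ = 16×2.933×10^7/(π×78.21) = 1.910×10^6 mm³.
d = 124.1 mm.

d = 124 mm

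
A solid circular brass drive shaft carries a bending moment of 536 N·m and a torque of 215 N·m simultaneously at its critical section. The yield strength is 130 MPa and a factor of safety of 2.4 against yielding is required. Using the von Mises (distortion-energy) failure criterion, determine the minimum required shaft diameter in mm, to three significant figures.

σ_allow = σ_y/n = 130/2.4 = 54.17 MPa.
For a solid shaft σ_b = 32M/(πd³) and τ = 16T/(πd³), so the von Mises stress is σ' = (16/πd³)·√(4M²+3T²).
√(4M²+3T²) = √(4×(536000)² + 3×(215000)²) = 1.135×10^6 N·mm.
d³ = 16×1.135×10^6/(π×54.17) = 106700 mm³.
d = 47.43 mm.

d = 47.4 mm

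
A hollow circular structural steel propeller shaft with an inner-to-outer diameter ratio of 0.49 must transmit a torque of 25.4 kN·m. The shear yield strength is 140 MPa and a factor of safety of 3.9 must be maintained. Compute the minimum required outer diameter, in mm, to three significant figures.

d_o = 156 mm

τ_allow = 140/3.9 = 35.90 MPa.
For a hollow shaft τ = 16T/[πd_o³(1−k⁴)] with k = 0.49, so 1−k⁴ = 0.9424.
d_o³ = 16T/[π τ_allow (1−k⁴)] = 16×2.5400×10^7/(π×35.90×0.9424) = 3.824×10^6 mm³.
d_o = 156.4 mm.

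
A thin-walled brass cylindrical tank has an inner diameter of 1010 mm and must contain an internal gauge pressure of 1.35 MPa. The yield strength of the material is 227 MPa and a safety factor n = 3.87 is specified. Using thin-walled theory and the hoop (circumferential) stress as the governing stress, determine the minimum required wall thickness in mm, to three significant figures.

t = 11.6 mm

σ_allow = 227/3.87 = 58.66 MPa.
Hoop stress σ_h = pD/(2t), so t = pD/(2σ_allow) = 1.35×1010/(2×58.66) = 11.62 mm.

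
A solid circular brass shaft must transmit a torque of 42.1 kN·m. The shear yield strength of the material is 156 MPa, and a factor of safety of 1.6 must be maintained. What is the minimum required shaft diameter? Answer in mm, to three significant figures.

Allowable shear stress τ_allow = 156/1.6 = 97.50 MPa.
For a solid shaft τ = 16T/(πd³), so d³ = 16T/(π τ_allow) = 16×4.2100×10^7/(π×97.50) = 2.199×10^6 mm³.
d = (2.199×10^6)^(1/3) = 130.0 mm.

d = 130 mm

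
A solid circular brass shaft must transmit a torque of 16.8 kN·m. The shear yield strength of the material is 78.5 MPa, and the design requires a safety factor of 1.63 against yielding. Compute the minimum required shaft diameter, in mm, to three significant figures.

d = 121 mm

Allowable shear stress τ_allow = 78.5/1.63 = 48.16 MPa.
For a solid shaft τ = 16T/(πd³), so d³ = 16T/(π τ_allow) = 16×1.6800×10^7/(π×48.16) = 1.777×10^6 mm³.
d = (1.777×10^6)^(1/3) = 121.1 mm.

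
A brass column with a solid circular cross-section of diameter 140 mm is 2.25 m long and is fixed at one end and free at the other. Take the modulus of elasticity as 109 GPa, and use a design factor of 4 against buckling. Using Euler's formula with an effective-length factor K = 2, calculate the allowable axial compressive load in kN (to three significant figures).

I = πd⁴/64 = π×140⁴/64 = 1.886×10^7 mm⁴.
Effective length L_e = KL = 2×2.25 m = 4500 mm.
Euler critical load P_cr = π²EI/L_e² = π²×109000×1.886×10^7/4500² = 1.002×10^6 N.
P_allow = P_cr/n = 1.002×10^6/4 = 250500 N.

P_allow = 250 kN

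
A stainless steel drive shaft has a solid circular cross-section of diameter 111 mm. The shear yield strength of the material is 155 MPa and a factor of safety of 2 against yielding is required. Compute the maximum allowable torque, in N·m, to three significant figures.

T_allow = 20800 N·m

τ_allow = 155/2 = 77.50 MPa.
For a solid shaft T_allow = τ_allow·πd³/16; πd³/16 = π×111³/16 = 268500 mm³.
T_allow = 77.50×268500 = 2.081×10^7 N·mm = 20810 N·m.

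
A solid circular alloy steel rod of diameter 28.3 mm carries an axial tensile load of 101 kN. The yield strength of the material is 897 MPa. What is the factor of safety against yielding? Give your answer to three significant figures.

A = πd²/4 = 629.0 mm².
σ = F/A = 101000/629.0 = 160.6 MPa.
n = 897/160.6 = 5.586.

n = 5.59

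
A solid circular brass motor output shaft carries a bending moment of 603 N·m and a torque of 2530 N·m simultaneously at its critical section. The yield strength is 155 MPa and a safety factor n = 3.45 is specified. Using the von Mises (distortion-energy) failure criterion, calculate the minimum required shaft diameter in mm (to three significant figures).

σ_allow = σ_y/n = 155/3.45 = 44.93 MPa.
For a solid shaft σ_b = 32M/(πd³) and τ = 16T/(πd³), so the von Mises stress is σ' = (16/πd³)·√(4M²+3T²).
√(4M²+3T²) = √(4×(603000)² + 3×(2.530×10^6)²) = 4.545×10^6 N·mm.
d³ = 16×4.545×10^6/(π×44.93) = 515200 mm³.
d = 80.17 mm.

d = 80.2 mm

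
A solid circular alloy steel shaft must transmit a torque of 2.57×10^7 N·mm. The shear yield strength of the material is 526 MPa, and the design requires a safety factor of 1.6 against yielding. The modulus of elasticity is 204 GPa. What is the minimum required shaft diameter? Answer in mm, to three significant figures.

d = 73.6 mm

Allowable shear stress τ_allow = 526/1.6 = 328.8 MPa.
For a solid shaft τ = 16T/(πd³), so d³ = 16T/(π τ_allow) = 16×2.5700×10^7/(π×328.8) = 398100 mm³.
d = (398100)^(1/3) = 73.57 mm.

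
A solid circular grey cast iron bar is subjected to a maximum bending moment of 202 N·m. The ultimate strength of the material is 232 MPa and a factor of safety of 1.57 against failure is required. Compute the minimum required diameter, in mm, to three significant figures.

d = 24.1 mm

σ_allow = 232/1.57 = 147.8 MPa.
For a solid circular section σ = 32M/(πd³), so d³ = 32M/(π σ_allow) = 32×202000/(π×147.8) = 13920 mm³.
d = 24.06 mm.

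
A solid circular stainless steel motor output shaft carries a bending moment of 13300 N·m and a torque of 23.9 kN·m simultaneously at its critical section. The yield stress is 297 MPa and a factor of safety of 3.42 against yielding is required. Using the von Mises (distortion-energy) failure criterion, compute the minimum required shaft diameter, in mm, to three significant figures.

d = 142 mm

σ_allow = σ_y/n = 297/3.42 = 86.84 MPa.
For a solid shaft σ_b = 32M/(πd³) and τ = 16T/(πd³), so the von Mises stress is σ' = (16/πd³)·√(4M²+3T²).
√(4M²+3T²) = √(4×(1.330×10^7)² + 3×(2.390×10^7)²) = 4.921×10^7 N·mm.
d³ = 16×4.921×10^7/(π×86.84) = 2.886×10^6 mm³.
d = 142.4 mm.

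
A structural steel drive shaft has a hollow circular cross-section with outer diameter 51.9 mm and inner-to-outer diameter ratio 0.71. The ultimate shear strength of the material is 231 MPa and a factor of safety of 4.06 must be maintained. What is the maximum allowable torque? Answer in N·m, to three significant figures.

T_allow = 1160 N·m

τ_allow = 231/4.06 = 56.90 MPa.
For a hollow shaft T_allow = τ_allow·πd_o³(1−k⁴)/16 with 1−k⁴ = 0.7459, so πd_o³(1−k⁴)/16 = 20470 mm³.
T_allow = 56.90×20470 = 1.165×10^6 N·mm = 1165 N·m.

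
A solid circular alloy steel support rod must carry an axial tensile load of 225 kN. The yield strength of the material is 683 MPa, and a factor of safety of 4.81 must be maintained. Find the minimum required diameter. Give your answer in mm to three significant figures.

Allowable stress σ_allow = 683/4.81 = 142.0 MPa.
Required area A = F/σ_allow = 225000/142.0 = 1585 mm².
A = πd²/4 → d = √(4A/π) = 44.92 mm.

d = 44.9 mm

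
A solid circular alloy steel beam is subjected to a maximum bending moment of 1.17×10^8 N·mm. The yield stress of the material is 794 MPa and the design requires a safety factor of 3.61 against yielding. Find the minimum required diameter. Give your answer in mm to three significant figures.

σ_allow = 794/3.61 = 219.9 MPa.
For a solid circular section σ = 32M/(πd³), so d³ = 32M/(π σ_allow) = 32×1.1700×10^8/(π×219.9) = 5.418×10^6 mm³.
d = 175.6 mm.

d = 176 mm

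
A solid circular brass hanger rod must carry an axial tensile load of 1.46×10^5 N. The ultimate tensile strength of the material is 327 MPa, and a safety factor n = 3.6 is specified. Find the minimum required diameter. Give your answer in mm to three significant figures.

Allowable stress σ_allow = 327/3.6 = 90.83 MPa.
Required area A = F/σ_allow = 146000/90.83 = 1607 mm².
A = πd²/4 → d = √(4A/π) = 45.24 mm.

d = 45.2 mm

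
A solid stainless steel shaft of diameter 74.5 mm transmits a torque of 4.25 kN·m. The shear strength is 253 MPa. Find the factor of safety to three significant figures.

n = 4.83

τ = 16T/(πd³) = 16×4250000/(π×74.5³) = 52.35 MPa.
n = τ_limit/τ = 253/52.35 = 4.833.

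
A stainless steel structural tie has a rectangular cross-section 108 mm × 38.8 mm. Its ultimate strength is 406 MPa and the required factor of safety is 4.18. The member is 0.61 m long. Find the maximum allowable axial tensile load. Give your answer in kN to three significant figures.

F_allow = 407 kN

σ_allow = 406/4.18 = 97.13 MPa.
A = 108×38.8 = 4190 mm².
F_allow = σ_allow × A = 97.13×4190 = 407000 N.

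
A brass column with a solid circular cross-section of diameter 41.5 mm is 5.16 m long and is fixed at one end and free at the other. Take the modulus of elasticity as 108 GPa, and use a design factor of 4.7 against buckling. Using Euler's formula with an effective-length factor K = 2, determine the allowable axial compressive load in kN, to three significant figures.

P_allow = 0.310 kN

I = πd⁴/64 = π×41.5⁴/64 = 145600 mm⁴.
Effective length L_e = KL = 2×5.16 m = 10320 mm.
Euler critical load P_cr = π²EI/L_e² = π²×108000×145600/10320² = 1457 N.
P_allow = P_cr/n = 1457/4.7 = 310.0 N.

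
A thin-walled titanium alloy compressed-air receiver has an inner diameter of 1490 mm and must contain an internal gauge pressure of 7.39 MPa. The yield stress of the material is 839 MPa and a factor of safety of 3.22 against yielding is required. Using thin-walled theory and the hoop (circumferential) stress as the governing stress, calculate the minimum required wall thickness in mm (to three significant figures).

σ_allow = 839/3.22 = 260.6 MPa.
Hoop stress σ_h = pD/(2t), so t = pD/(2σ_allow) = 7.39×1490/(2×260.6) = 21.13 mm.

t = 21.1 mm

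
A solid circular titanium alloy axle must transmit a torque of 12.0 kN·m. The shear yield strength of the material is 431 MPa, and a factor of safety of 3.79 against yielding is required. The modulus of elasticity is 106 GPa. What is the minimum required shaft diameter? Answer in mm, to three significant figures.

Allowable shear stress τ_allow = 431/3.79 = 113.7 MPa.
For a solid shaft τ = 16T/(πd³), so d³ = 16T/(π τ_allow) = 16×1.2000×10^7/(π×113.7) = 537400 mm³.
d = (537400)^(1/3) = 81.30 mm.

d = 81.3 mm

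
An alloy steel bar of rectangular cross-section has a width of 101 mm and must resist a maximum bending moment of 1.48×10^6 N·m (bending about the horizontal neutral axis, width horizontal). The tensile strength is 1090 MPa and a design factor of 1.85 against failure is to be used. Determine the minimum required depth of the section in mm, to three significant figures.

σ_allow = 1090/1.85 = 589.2 MPa.
For a rectangular section σ = 6M/(bh²), so h² = 6M/(b σ_allow) = 6×1.4800×10^9/(101×589.2) = 149200 mm².
h = 386.3 mm.

h = 386 mm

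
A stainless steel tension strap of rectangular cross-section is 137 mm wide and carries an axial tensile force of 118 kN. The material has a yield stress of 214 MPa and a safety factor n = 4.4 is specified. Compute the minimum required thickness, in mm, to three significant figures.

t = 17.7 mm

σ_allow = 214/4.4 = 48.64 MPa.
Required area A = F/σ_allow = 118000/48.64 = 2426 mm².
t = A/w = 2426/137 = 17.71 mm.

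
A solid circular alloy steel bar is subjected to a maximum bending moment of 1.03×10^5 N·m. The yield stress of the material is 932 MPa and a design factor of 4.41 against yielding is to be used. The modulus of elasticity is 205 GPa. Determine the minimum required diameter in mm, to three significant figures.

σ_allow = 932/4.41 = 211.3 MPa.
For a solid circular section σ = 32M/(πd³), so d³ = 32M/(π σ_allow) = 32×1.0300×10^8/(π×211.3) = 4.964×10^6 mm³.
d = 170.6 mm.

d = 171 mm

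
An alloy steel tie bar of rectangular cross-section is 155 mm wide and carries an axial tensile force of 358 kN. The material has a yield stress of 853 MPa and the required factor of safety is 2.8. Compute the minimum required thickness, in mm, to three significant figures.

σ_allow = 853/2.8 = 304.6 MPa.
Required area A = F/σ_allow = 358000/304.6 = 1175 mm².
t = A/w = 1175/155 = 7.582 mm.

t = 7.58 mm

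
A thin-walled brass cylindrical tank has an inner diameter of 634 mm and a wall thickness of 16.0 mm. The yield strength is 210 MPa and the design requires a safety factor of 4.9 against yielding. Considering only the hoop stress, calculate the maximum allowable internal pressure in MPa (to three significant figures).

σ_allow = 210/4.9 = 42.86 MPa.
σ_h = pD/(2t) → p_allow = 2σ_allow t/D = 2×42.86×16.0/634 = 2.163 MPa.

p_allow = 2.16 MPa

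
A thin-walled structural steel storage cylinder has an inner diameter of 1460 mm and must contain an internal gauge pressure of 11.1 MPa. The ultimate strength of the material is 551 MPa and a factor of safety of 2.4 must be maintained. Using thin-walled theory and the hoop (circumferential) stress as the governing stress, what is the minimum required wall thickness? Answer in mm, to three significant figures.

σ_allow = 551/2.4 = 229.6 MPa.
Hoop stress σ_h = pD/(2t), so t = pD/(2σ_allow) = 11.1×1460/(2×229.6) = 35.29 mm.

t = 35.3 mm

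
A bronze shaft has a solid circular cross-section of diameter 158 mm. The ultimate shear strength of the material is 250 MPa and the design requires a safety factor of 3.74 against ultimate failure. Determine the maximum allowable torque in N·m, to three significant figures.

T_allow = 51800 N·m

τ_allow = 250/3.74 = 66.84 MPa.
For a solid shaft T_allow = τ_allow·πd³/16; πd³/16 = π×158³/16 = 774500 mm³.
T_allow = 66.84×774500 = 5.177×10^7 N·mm = 51770 N·m.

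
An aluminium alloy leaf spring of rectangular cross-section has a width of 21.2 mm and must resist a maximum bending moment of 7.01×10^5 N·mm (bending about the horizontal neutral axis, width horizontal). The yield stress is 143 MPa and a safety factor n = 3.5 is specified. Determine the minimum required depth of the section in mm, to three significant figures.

h = 69.7 mm

σ_allow = 143/3.5 = 40.86 MPa.
For a rectangular section σ = 6M/(bh²), so h² = 6M/(b σ_allow) = 6×701000/(21.2×40.86) = 4856 mm².
h = 69.68 mm.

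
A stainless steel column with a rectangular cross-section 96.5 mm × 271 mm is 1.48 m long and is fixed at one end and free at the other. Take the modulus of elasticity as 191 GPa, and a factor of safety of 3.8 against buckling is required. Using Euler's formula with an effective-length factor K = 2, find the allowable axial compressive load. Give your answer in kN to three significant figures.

P_allow = 1150 kN

Buckling occurs about the weak axis: I_min = h·b³/12 = 271×96.5³/12 = 2.029×10^7 mm⁴ (b = 96.5 mm is the smaller dimension).
Effective length L_e = KL = 2×1.48 m = 2960 mm.
Euler critical load P_cr = π²EI/L_e² = π²×191000×2.029×10^7/2960² = 4.366×10^6 N.
P_allow = P_cr/n = 4.366×10^6/3.8 = 1.149×10^6 N.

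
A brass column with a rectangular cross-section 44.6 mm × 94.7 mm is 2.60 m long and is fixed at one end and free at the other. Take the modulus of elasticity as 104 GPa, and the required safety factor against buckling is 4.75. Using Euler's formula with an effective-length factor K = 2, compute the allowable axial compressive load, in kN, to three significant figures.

Buckling occurs about the weak axis: I_min = h·b³/12 = 94.7×44.6³/12 = 700100 mm⁴ (b = 44.6 mm is the smaller dimension).
Effective length L_e = KL = 2×2.60 m = 5200 mm.
Euler critical load P_cr = π²EI/L_e² = π²×104000×700100/5200² = 26580 N.
P_allow = P_cr/n = 26580/4.75 = 5595 N.

P_allow = 5.60 kN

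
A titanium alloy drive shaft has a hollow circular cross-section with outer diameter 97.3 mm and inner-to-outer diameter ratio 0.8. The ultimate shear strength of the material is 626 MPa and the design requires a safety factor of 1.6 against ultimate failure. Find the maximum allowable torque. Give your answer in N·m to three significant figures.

T_allow = 41800 N·m

τ_allow = 626/1.6 = 391.2 MPa.
For a hollow shaft T_allow = τ_allow·πd_o³(1−k⁴)/16 with 1−k⁴ = 0.5904, so πd_o³(1−k⁴)/16 = 106800 mm³.
T_allow = 391.2×106800 = 4.178×10^7 N·mm = 41780 N·m.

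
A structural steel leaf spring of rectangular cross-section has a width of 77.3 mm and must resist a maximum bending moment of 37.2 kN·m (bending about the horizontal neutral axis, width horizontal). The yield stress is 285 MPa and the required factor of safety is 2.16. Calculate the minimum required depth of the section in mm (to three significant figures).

h = 148 mm

σ_allow = 285/2.16 = 131.9 MPa.
For a rectangular section σ = 6M/(bh²), so h² = 6M/(b σ_allow) = 6×3.7200×10^7/(77.3×131.9) = 21880 mm².
h = 147.9 mm.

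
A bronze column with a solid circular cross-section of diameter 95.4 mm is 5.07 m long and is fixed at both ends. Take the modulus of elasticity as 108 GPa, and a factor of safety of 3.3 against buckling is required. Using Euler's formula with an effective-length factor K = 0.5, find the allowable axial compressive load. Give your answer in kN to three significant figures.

P_allow = 204 kN

I = πd⁴/64 = π×95.4⁴/64 = 4.066×10^6 mm⁴.
Effective length L_e = KL = 0.5×5.07 m = 2535 mm.
Euler critical load P_cr = π²EI/L_e² = π²×108000×4.066×10^6/2535² = 674400 N.
P_allow = P_cr/n = 674400/3.3 = 204400 N.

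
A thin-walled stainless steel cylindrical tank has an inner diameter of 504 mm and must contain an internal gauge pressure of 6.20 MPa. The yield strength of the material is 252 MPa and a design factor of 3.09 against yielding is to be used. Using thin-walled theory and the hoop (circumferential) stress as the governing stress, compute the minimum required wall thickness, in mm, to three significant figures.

σ_allow = 252/3.09 = 81.55 MPa.
Hoop stress σ_h = pD/(2t), so t = pD/(2σ_allow) = 6.20×504/(2×81.55) = 19.16 mm.

t = 19.2 mm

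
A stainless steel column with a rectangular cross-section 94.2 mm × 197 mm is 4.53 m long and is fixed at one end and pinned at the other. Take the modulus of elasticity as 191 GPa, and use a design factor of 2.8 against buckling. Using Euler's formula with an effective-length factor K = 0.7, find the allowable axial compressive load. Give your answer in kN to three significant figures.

P_allow = 919 kN

Buckling occurs about the weak axis: I_min = h·b³/12 = 197×94.2³/12 = 1.372×10^7 mm⁴ (b = 94.2 mm is the smaller dimension).
Effective length L_e = KL = 0.7×4.53 m = 3171 mm.
Euler critical load P_cr = π²EI/L_e² = π²×191000×1.372×10^7/3171² = 2.573×10^6 N.
P_allow = P_cr/n = 2.573×10^6/2.8 = 918800 N.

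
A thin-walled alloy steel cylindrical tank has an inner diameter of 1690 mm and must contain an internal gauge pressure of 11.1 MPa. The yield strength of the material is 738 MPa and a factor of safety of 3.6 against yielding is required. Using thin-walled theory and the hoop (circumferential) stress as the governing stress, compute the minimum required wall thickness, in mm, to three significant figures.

t = 45.8 mm

σ_allow = 738/3.6 = 205.0 MPa.
Hoop stress σ_h = pD/(2t), so t = pD/(2σ_allow) = 11.1×1690/(2×205.0) = 45.75 mm.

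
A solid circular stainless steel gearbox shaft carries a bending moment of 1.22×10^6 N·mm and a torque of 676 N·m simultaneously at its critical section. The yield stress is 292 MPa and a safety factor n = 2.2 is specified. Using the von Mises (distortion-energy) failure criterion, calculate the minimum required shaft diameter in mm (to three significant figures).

σ_allow = σ_y/n = 292/2.2 = 132.7 MPa.
For a solid shaft σ_b = 32M/(πd³) and τ = 16T/(πd³), so the von Mises stress is σ' = (16/πd³)·√(4M²+3T²).
√(4M²+3T²) = √(4×(1.220×10^6)² + 3×(676000)²) = 2.706×10^6 N·mm.
d³ = 16×2.706×10^6/(π×132.7) = 103800 mm³.
d = 47.00 mm.

d = 47.0 mm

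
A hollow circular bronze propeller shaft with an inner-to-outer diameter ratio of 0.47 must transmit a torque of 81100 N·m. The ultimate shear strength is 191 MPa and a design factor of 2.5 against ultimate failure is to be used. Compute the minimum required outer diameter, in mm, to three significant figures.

d_o = 178 mm

τ_allow = 191/2.5 = 76.40 MPa.
For a hollow shaft τ = 16T/[πd_o³(1−k⁴)] with k = 0.47, so 1−k⁴ = 0.9512.
d_o³ = 16T/[π τ_allow (1−k⁴)] = 16×8.1100×10^7/(π×76.40×0.9512) = 5.684×10^6 mm³.
d_o = 178.5 mm.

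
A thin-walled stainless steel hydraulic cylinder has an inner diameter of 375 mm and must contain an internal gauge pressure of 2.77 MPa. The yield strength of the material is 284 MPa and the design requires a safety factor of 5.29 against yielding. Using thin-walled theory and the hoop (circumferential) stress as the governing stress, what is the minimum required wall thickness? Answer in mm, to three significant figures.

t = 9.67 mm

σ_allow = 284/5.29 = 53.69 MPa.
Hoop stress σ_h = pD/(2t), so t = pD/(2σ_allow) = 2.77×375/(2×53.69) = 9.674 mm.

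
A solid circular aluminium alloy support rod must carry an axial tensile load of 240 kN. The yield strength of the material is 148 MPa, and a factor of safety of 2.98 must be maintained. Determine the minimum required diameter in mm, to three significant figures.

d = 78.4 mm

Allowable stress σ_allow = 148/2.98 = 49.66 MPa.
Required area A = F/σ_allow = 240000/49.66 = 4832 mm².
A = πd²/4 → d = √(4A/π) = 78.44 mm.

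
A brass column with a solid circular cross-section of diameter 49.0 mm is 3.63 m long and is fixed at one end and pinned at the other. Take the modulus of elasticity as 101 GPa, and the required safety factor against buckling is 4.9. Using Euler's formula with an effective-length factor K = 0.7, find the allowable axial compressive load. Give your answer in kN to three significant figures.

P_allow = 8.92 kN

I = πd⁴/64 = π×49.0⁴/64 = 283000 mm⁴.
Effective length L_e = KL = 0.7×3.63 m = 2541 mm.
Euler critical load P_cr = π²EI/L_e² = π²×101000×283000/2541² = 43690 N.
P_allow = P_cr/n = 43690/4.9 = 8916 N.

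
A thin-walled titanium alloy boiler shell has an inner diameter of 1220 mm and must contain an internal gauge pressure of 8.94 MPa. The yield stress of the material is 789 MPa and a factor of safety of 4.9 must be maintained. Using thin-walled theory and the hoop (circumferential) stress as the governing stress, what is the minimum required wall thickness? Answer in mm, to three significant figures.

t = 33.9 mm

σ_allow = 789/4.9 = 161.0 MPa.
Hoop stress σ_h = pD/(2t), so t = pD/(2σ_allow) = 8.94×1220/(2×161.0) = 33.87 mm.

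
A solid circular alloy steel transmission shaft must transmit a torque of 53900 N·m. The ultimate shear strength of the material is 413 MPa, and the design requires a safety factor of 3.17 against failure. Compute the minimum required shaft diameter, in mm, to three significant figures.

d = 128 mm

Allowable shear stress τ_allow = 413/3.17 = 130.3 MPa.
For a solid shaft τ = 16T/(πd³), so d³ = 16T/(π τ_allow) = 16×5.3900×10^7/(π×130.3) = 2.107×10^6 mm³.
d = (2.107×10^6)^(1/3) = 128.2 mm.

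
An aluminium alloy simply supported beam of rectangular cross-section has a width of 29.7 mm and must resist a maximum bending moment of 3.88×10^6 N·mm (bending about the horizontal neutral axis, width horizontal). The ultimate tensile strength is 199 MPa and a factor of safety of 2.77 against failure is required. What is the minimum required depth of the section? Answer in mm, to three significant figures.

σ_allow = 199/2.77 = 71.84 MPa.
For a rectangular section σ = 6M/(bh²), so h² = 6M/(b σ_allow) = 6×3880000/(29.7×71.84) = 10910 mm².
h = 104.5 mm.

h = 104 mm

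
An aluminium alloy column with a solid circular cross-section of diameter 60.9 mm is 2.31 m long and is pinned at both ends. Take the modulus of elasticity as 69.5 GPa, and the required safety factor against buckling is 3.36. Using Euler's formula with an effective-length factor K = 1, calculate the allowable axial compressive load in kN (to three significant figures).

I = πd⁴/64 = π×60.9⁴/64 = 675200 mm⁴.
Effective length L_e = KL = 1×2.31 m = 2310 mm.
Euler critical load P_cr = π²EI/L_e² = π²×69500×675200/2310² = 86800 N.
P_allow = P_cr/n = 86800/3.36 = 25830 N.

P_allow = 25.8 kN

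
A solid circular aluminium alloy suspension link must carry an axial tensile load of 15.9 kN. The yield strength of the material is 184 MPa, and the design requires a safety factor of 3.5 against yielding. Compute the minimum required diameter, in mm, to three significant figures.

d = 19.6 mm

Allowable stress σ_allow = 184/3.5 = 52.57 MPa.
Required area A = F/σ_allow = 15900/52.57 = 302.4 mm².
A = πd²/4 → d = √(4A/π) = 19.62 mm.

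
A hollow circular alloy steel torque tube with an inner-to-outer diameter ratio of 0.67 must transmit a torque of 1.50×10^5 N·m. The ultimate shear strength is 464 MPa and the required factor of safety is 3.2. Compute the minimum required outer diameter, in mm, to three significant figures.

τ_allow = 464/3.2 = 145.0 MPa.
For a hollow shaft τ = 16T/[πd_o³(1−k⁴)] with k = 0.67, so 1−k⁴ = 0.7985.
d_o³ = 16T/[π τ_allow (1−k⁴)] = 16×1.5000×10^8/(π×145.0×0.7985) = 6.598×10^6 mm³.
d_o = 187.6 mm.

d_o = 188 mm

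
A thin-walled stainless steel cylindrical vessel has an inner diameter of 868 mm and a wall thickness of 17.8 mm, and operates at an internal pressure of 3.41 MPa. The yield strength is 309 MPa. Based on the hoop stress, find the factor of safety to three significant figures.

σ_h = pD/(2t) = 3.41×868/(2×17.8) = 83.14 MPa.
n = 309/83.14 = 3.717.

n = 3.72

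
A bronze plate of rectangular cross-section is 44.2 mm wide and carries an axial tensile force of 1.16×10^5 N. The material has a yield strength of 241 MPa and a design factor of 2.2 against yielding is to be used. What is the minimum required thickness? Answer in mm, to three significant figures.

σ_allow = 241/2.2 = 109.5 MPa.
Required area A = F/σ_allow = 116000/109.5 = 1059 mm².
t = A/w = 1059/44.2 = 23.96 mm.

t = 24.0 mm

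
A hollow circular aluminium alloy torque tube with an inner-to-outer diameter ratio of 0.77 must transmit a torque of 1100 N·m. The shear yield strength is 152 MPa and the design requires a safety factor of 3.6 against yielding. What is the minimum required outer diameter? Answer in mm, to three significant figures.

d_o = 58.9 mm

τ_allow = 152/3.6 = 42.22 MPa.
For a hollow shaft τ = 16T/[πd_o³(1−k⁴)] with k = 0.77, so 1−k⁴ = 0.6485.
d_o³ = 16T/[π τ_allow (1−k⁴)] = 16×1100000/(π×42.22×0.6485) = 204600 mm³.
d_o = 58.93 mm.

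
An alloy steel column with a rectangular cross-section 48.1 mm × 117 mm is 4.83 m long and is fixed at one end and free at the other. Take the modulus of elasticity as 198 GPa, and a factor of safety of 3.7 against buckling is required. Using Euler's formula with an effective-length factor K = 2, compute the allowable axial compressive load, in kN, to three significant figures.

Buckling occurs about the weak axis: I_min = h·b³/12 = 117×48.1³/12 = 1.085×10^6 mm⁴ (b = 48.1 mm is the smaller dimension).
Effective length L_e = KL = 2×4.83 m = 9660 mm.
Euler critical load P_cr = π²EI/L_e² = π²×198000×1.085×10^6/9660² = 22720 N.
P_allow = P_cr/n = 22720/3.7 = 6141 N.

P_allow = 6.14 kN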